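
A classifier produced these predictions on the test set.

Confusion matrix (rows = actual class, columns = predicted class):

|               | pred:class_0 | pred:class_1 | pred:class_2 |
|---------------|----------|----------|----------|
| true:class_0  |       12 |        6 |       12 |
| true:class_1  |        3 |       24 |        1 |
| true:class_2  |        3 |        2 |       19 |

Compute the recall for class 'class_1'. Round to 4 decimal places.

0.8571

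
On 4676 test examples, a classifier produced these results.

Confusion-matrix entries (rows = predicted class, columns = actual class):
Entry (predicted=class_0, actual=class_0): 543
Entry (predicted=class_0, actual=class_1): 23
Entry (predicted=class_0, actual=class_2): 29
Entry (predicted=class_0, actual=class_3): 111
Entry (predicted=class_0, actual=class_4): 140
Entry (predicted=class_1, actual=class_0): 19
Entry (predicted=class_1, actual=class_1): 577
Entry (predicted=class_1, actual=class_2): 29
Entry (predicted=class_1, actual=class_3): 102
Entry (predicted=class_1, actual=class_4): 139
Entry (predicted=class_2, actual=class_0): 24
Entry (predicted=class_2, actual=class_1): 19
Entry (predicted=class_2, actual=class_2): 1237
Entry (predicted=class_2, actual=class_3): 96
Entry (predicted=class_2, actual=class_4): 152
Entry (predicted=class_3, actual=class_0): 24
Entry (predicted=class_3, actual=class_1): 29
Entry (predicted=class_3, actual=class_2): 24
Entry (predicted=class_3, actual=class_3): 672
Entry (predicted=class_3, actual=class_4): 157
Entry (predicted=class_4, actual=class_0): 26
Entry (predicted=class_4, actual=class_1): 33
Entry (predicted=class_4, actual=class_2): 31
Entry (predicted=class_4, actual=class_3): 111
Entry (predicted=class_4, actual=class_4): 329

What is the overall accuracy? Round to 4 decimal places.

Accuracy = trace / total = (543+577+1237+672+329=3358) / 4676 = 3358/4676 = 0.7181

0.7181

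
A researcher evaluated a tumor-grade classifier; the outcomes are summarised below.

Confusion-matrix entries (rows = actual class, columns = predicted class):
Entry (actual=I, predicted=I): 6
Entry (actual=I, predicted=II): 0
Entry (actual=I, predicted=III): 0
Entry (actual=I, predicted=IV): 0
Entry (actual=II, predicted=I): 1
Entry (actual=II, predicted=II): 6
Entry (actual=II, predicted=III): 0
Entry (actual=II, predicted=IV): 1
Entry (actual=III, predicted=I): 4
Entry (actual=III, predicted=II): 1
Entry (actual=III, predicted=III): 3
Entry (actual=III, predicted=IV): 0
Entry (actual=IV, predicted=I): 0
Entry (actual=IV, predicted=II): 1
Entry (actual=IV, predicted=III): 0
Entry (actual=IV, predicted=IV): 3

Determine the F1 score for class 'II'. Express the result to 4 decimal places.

F1 score = 2·TP/(2·TP+FP+FN).
II: TP=6, FP=0+1+1=2, FN=1+0+1=2 → 12/16 = 0.75000

0.7500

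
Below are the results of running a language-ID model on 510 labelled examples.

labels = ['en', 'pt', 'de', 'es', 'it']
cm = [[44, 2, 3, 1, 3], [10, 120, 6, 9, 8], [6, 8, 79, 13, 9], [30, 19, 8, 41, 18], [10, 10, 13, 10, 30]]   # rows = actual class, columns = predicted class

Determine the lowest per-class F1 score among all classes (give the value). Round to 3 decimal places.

Per-class F1 score (2·TP/(2·TP+FP+FN)):
  en: TP=44, FP=10+6+30+10=56, FN=2+3+1+3=9 → 88/153 = 0.5752
  pt: TP=120, FP=2+8+19+10=39, FN=10+6+9+8=33 → 240/312 = 0.7692
  de: TP=79, FP=3+6+8+13=30, FN=6+8+13+9=36 → 158/224 = 0.7054
  es: TP=41, FP=1+9+13+10=33, FN=30+19+8+18=75 → 82/190 = 0.4316
  it: TP=30, FP=3+8+9+18=38, FN=10+10+13+10=43 → 60/141 = 0.4255
Lowest is class 'it' with F1 score = 0.426.

0.426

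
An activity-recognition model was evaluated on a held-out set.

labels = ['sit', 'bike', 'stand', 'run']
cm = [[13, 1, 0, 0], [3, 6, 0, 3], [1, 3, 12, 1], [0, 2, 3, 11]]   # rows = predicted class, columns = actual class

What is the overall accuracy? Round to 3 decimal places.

Accuracy = trace / total = (13+6+12+11=42) / 59 = 42/59 = 0.712

0.712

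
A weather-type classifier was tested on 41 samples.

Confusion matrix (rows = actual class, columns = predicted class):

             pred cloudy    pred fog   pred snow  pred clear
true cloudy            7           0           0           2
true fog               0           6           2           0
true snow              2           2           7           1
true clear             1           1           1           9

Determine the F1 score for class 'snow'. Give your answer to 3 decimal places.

0.636

Treat 'snow' as positive and all other classes as negative.
F1 score = 2·TP/(2·TP+FP+FN).
snow: TP=7, FP=0+2+1=3, FN=2+2+1=5 → 14/22 = 0.6364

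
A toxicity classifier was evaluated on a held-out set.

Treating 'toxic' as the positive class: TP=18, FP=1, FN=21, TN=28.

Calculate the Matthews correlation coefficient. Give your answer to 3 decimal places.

MCC = (TP·TN − FP·FN) / √((TP+FP)(TP+FN)(TN+FP)(TN+FN))
Numerator = 18·28 − 1·21 = 483
Denominator = √(19·39·29·49) = √1052961 = 1026.1389
MCC = 483 / 1026.1389 = 0.471

0.471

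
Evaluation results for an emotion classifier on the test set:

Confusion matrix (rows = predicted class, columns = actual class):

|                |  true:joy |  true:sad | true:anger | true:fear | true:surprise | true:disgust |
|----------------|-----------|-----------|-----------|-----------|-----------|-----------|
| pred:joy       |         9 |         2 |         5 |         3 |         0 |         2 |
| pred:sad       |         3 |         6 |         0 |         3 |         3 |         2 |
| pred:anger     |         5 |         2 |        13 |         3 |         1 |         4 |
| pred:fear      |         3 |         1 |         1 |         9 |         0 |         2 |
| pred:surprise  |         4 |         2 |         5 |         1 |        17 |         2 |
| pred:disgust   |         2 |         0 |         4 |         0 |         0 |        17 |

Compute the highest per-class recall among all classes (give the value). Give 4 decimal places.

Per-class recall (TP/(TP+FN)):
  joy: TP=9, FN=3+5+3+4+2=17 → 9/26 = 0.34615
  sad: TP=6, FN=2+2+1+2+0=7 → 6/13 = 0.46154
  anger: TP=13, FN=5+0+1+5+4=15 → 13/28 = 0.46429
  fear: TP=9, FN=3+3+3+1+0=10 → 9/19 = 0.47368
  surprise: TP=17, FN=0+3+1+0+0=4 → 17/21 = 0.80952
  disgust: TP=17, FN=2+2+4+2+2=12 → 17/29 = 0.58621
Highest is class 'surprise' with recall = 0.8095.

0.8095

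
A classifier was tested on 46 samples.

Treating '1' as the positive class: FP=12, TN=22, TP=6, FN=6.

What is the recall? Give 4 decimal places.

Recall = TP/(TP+FN) = 6/(6+6) = 6/12 = 0.5000

0.5000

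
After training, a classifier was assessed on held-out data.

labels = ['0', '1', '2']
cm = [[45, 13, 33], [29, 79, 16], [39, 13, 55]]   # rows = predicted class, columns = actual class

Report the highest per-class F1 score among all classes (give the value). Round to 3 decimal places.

Per-class F1 score (2·TP/(2·TP+FP+FN)):
  0: TP=45, FP=13+33=46, FN=29+39=68 → 90/204 = 0.4412
  1: TP=79, FP=29+16=45, FN=13+13=26 → 158/229 = 0.6900
  2: TP=55, FP=39+13=52, FN=33+16=49 → 110/211 = 0.5213
Highest is class '1' with F1 score = 0.690.

0.690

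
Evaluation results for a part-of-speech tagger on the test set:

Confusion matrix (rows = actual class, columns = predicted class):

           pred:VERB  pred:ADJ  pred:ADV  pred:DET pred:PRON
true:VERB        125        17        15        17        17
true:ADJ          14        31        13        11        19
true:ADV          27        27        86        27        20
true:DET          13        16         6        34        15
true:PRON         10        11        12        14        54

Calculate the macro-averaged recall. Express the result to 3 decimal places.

0.481

Per-class recall (TP/(TP+FN)):
  VERB: TP=125, FN=17+15+17+17=66 → 125/191 = 0.6545
  ADJ: TP=31, FN=14+13+11+19=57 → 31/88 = 0.3523
  ADV: TP=86, FN=27+27+27+20=101 → 86/187 = 0.4599
  DET: TP=34, FN=13+16+6+15=50 → 34/84 = 0.4048
  PRON: TP=54, FN=10+11+12+14=47 → 54/101 = 0.5347
Macro-recall = mean = (0.6545 + 0.3523 + 0.4599 + 0.4048 + 0.5347) / 5 = 0.481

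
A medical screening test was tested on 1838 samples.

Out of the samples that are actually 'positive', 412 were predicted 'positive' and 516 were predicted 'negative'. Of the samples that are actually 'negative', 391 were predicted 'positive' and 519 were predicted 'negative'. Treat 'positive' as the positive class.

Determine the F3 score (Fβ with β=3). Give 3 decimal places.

Fβ = (1+β²)·TP / ((1+β²)·TP + β²·FN + FP), with β²=9
= 10·412 / (10·412 + 9·516 + 391) = 0.450

0.450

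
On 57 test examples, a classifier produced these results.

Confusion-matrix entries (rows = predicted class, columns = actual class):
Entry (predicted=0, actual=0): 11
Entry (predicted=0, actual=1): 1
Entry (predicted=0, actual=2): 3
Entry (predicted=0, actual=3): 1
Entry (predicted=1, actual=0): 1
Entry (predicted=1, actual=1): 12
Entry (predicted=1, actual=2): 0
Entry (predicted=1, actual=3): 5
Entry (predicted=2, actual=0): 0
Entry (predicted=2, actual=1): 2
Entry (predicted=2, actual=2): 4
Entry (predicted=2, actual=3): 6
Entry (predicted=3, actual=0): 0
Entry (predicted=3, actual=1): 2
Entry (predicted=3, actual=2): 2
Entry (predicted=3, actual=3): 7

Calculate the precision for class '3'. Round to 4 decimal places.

0.6364

One-vs-rest for '3': TP = diagonal; FP = other classes predicted '3'; FN = '3' predicted as other.
precision = TP/(TP+FP).
3: TP=7, FP=0+2+2=4 → 7/11 = 0.63636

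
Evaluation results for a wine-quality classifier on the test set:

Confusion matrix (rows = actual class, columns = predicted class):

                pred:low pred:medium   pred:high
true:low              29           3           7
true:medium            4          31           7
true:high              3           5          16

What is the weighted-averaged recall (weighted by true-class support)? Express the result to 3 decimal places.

0.724

Per-class recall (TP/(TP+FN)):
  low: TP=29, FN=3+7=10 → 29/39 = 0.7436
  medium: TP=31, FN=4+7=11 → 31/42 = 0.7381
  high: TP=16, FN=3+5=8 → 16/24 = 0.6667
Weighted-recall = Σ (supportᵢ/N)·recallᵢ with N=105: (39/105)·0.7436 + (42/105)·0.7381 + (24/105)·0.6667 = 0.724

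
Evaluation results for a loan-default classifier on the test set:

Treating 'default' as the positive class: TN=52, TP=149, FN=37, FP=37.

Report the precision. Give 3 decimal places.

0.801

Precision = TP/(TP+FP) = 149/(149+37) = 149/186 = 0.801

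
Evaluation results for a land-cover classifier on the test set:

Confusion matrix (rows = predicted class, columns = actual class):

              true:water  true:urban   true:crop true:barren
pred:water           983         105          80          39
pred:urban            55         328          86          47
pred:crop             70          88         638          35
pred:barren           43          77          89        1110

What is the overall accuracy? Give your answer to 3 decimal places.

Accuracy = trace / total = (983+328+638+1110=3059) / 3873 = 3059/3873 = 0.790

0.790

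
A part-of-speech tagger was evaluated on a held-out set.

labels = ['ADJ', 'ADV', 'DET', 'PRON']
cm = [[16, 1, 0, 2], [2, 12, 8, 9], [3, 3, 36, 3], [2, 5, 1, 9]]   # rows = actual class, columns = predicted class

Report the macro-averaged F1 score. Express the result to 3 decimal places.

0.618

Per-class F1 score (2·TP/(2·TP+FP+FN)):
  ADJ: TP=16, FP=2+3+2=7, FN=1+0+2=3 → 32/42 = 0.7619
  ADV: TP=12, FP=1+3+5=9, FN=2+8+9=19 → 24/52 = 0.4615
  DET: TP=36, FP=0+8+1=9, FN=3+3+3=9 → 72/90 = 0.8000
  PRON: TP=9, FP=2+9+3=14, FN=2+5+1=8 → 18/40 = 0.4500
Macro-F1 score = mean = (0.7619 + 0.4615 + 0.8000 + 0.4500) / 4 = 0.618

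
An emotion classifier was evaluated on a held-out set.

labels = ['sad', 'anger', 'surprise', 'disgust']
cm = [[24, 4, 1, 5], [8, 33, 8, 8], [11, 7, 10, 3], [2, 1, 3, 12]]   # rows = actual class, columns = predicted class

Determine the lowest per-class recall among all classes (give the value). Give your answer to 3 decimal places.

Per-class recall (TP/(TP+FN)):
  sad: TP=24, FN=4+1+5=10 → 24/34 = 0.7059
  anger: TP=33, FN=8+8+8=24 → 33/57 = 0.5789
  surprise: TP=10, FN=11+7+3=21 → 10/31 = 0.3226
  disgust: TP=12, FN=2+1+3=6 → 12/18 = 0.6667
Lowest is class 'surprise' with recall = 0.323.

0.323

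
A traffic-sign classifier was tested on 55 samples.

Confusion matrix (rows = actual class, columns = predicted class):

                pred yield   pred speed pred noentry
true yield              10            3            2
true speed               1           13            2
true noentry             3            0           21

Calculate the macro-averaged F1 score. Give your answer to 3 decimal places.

Per-class F1 score (2·TP/(2·TP+FP+FN)):
  yield: TP=10, FP=1+3=4, FN=3+2=5 → 20/29 = 0.6897
  speed: TP=13, FP=3+0=3, FN=1+2=3 → 26/32 = 0.8125
  noentry: TP=21, FP=2+2=4, FN=3+0=3 → 42/49 = 0.8571
Macro-F1 score = mean = (0.6897 + 0.8125 + 0.8571) / 3 = 0.786

0.786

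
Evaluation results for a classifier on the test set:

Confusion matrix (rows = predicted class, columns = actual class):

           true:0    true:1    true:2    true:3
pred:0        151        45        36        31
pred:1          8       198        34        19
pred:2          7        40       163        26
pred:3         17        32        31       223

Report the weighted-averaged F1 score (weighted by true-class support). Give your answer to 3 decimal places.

Per-class F1 score (2·TP/(2·TP+FP+FN)):
  0: TP=151, FP=45+36+31=112, FN=8+7+17=32 → 302/446 = 0.6771
  1: TP=198, FP=8+34+19=61, FN=45+40+32=117 → 396/574 = 0.6899
  2: TP=163, FP=7+40+26=73, FN=36+34+31=101 → 326/500 = 0.6520
  3: TP=223, FP=17+32+31=80, FN=31+19+26=76 → 446/602 = 0.7409
Weighted-F1 score = Σ (supportᵢ/N)·F1 scoreᵢ with N=1061: (183/1061)·0.6771 + (315/1061)·0.6899 + (264/1061)·0.6520 + (299/1061)·0.7409 = 0.693

0.693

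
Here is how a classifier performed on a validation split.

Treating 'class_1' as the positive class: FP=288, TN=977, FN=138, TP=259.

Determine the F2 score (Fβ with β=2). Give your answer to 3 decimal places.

0.607

Fβ = (1+β²)·TP / ((1+β²)·TP + β²·FN + FP), with β²=4
= 5·259 / (5·259 + 4·138 + 288) = 0.607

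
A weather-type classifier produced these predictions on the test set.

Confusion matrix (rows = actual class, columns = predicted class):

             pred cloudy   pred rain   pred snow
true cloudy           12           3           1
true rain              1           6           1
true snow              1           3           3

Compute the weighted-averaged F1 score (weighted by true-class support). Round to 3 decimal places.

Per-class F1 score (2·TP/(2·TP+FP+FN)):
  cloudy: TP=12, FP=1+1=2, FN=3+1=4 → 24/30 = 0.8000
  rain: TP=6, FP=3+3=6, FN=1+1=2 → 12/20 = 0.6000
  snow: TP=3, FP=1+1=2, FN=1+3=4 → 6/12 = 0.5000
Weighted-F1 score = Σ (supportᵢ/N)·F1 scoreᵢ with N=31: (16/31)·0.8000 + (8/31)·0.6000 + (7/31)·0.5000 = 0.681

0.681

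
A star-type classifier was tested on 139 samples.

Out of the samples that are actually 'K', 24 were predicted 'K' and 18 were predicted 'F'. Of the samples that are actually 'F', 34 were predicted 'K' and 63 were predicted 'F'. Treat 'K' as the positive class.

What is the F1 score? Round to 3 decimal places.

Precision = TP/(TP+FP) = 24/58 = 0.4138
Recall = TP/(TP+FN) = 24/42 = 0.5714
F1 = 2·TP/(2·TP+FP+FN) = 48/100 = 0.480

0.480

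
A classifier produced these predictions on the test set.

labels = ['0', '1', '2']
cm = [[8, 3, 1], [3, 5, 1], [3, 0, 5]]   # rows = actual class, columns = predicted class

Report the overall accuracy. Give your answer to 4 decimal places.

0.6207

Accuracy = trace / total = (8+5+5=18) / 29 = 18/29 = 0.6207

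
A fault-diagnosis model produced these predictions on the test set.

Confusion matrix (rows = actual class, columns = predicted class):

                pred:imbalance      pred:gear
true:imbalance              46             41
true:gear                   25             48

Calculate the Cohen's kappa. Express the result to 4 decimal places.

Observed agreement pₒ = trace/N = 94/160 = 0.58750
Expected agreement pₑ = Σ (rowᵢ·colᵢ)/N² = (87·71 + 73·89)/160² = 0.49508
κ = (pₒ − pₑ)/(1 − pₑ) = (0.58750 − 0.49508)/(1 − 0.49508) = 0.1830

0.1830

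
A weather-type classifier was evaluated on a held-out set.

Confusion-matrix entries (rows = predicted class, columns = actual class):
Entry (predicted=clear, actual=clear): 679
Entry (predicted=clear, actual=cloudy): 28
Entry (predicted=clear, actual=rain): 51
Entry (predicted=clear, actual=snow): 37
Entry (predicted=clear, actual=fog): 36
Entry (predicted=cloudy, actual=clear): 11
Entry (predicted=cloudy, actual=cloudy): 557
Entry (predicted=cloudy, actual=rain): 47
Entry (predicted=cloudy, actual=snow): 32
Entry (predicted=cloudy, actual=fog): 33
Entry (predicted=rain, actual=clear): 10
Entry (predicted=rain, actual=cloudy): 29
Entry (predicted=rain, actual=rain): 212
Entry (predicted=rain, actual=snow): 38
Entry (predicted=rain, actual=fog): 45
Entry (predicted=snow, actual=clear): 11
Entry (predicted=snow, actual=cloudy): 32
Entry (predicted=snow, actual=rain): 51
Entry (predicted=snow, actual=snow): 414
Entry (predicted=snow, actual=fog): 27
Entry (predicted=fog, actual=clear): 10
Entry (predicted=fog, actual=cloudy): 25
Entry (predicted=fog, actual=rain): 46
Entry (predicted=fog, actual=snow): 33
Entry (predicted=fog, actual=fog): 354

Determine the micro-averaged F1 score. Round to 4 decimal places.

0.7781

Micro-averaging pools counts across classes: ΣTP=2216, ΣFP=632, ΣFN=632.
Micro-F1 score = 2·TP/(2·TP+FP+FN) on pooled counts = 0.7781 (equals overall accuracy in single-label multiclass).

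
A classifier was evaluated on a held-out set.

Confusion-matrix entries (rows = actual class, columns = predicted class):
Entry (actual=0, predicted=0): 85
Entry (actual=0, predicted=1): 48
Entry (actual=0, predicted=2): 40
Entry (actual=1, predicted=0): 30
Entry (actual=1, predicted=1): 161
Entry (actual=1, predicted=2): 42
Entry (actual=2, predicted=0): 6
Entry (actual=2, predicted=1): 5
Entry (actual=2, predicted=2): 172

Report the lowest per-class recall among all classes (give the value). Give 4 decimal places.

0.4913

Per-class recall (TP/(TP+FN)):
  0: TP=85, FN=48+40=88 → 85/173 = 0.49133
  1: TP=161, FN=30+42=72 → 161/233 = 0.69099
  2: TP=172, FN=6+5=11 → 172/183 = 0.93989
Lowest is class '0' with recall = 0.4913.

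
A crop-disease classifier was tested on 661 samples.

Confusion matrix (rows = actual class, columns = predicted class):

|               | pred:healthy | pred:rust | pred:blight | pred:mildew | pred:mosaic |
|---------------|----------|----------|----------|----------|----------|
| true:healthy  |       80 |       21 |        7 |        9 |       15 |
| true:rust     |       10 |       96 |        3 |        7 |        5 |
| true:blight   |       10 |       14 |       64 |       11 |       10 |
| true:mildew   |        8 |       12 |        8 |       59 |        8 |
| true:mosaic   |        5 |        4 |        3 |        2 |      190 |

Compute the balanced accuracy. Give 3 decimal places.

Balanced accuracy = mean of per-class recall.
  healthy: recall = 80/132 = 0.6061
  rust: recall = 96/121 = 0.7934
  blight: recall = 64/109 = 0.5872
  mildew: recall = 59/95 = 0.6211
  mosaic: recall = 190/204 = 0.9314
Mean = (0.6061 + 0.7934 + 0.5872 + 0.6211 + 0.9314) / 5 = 0.708

0.708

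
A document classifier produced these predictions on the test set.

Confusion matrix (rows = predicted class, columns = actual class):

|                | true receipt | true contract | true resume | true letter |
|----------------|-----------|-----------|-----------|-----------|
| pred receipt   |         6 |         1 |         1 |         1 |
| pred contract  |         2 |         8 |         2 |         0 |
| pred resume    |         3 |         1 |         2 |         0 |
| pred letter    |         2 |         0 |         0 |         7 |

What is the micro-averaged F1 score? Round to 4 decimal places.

Micro-averaging pools counts across classes: ΣTP=23, ΣFP=13, ΣFN=13.
Micro-F1 score = 2·TP/(2·TP+FP+FN) on pooled counts = 0.6389 (equals overall accuracy in single-label multiclass).

0.6389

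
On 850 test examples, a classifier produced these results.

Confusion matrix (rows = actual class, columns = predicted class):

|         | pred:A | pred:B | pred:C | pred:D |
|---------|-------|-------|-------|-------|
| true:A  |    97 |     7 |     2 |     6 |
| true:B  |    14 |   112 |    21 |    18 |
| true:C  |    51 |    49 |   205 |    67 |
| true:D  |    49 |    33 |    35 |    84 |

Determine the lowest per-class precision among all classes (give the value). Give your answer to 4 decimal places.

Per-class precision (TP/(TP+FP)):
  A: TP=97, FP=14+51+49=114 → 97/211 = 0.45972
  B: TP=112, FP=7+49+33=89 → 112/201 = 0.55721
  C: TP=205, FP=2+21+35=58 → 205/263 = 0.77947
  D: TP=84, FP=6+18+67=91 → 84/175 = 0.48000
Lowest is class 'A' with precision = 0.4597.

0.4597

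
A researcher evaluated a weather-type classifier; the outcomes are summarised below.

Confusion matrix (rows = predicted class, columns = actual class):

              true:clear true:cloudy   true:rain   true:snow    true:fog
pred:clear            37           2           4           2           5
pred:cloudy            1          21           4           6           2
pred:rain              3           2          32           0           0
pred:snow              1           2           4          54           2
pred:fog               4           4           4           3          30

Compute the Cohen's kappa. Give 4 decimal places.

Observed agreement pₒ = trace/N = 174/229 = 0.75983
Expected agreement pₑ = Σ (rowᵢ·colᵢ)/N² = (46·50 + 31·34 + 48·37 + 65·63 + 39·45)/229² = 0.20938
κ = (pₒ − pₑ)/(1 − pₑ) = (0.75983 − 0.20938)/(1 − 0.20938) = 0.6962

0.6962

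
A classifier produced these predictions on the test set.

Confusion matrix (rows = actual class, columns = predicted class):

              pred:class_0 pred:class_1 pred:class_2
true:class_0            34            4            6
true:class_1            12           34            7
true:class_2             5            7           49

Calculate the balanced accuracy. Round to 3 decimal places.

0.739

Balanced accuracy = mean of per-class recall.
  class_0: recall = 34/44 = 0.7727
  class_1: recall = 34/53 = 0.6415
  class_2: recall = 49/61 = 0.8033
Mean = (0.7727 + 0.6415 + 0.8033) / 3 = 0.739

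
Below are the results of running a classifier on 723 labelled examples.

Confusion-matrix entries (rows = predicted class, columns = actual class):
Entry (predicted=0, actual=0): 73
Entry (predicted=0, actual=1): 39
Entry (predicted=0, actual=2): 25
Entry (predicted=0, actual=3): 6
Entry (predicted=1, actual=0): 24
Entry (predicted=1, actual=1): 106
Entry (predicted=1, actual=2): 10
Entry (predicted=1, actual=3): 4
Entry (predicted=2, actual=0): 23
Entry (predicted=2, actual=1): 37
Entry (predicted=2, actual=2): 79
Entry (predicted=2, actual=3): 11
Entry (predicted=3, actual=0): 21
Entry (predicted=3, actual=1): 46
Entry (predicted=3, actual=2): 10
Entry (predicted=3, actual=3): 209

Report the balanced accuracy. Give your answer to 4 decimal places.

Balanced accuracy = mean of per-class recall.
  0: recall = 73/141 = 0.51773
  1: recall = 106/228 = 0.46491
  2: recall = 79/124 = 0.63710
  3: recall = 209/230 = 0.90870
Mean = (0.51773 + 0.46491 + 0.63710 + 0.90870) / 4 = 0.6321

0.6321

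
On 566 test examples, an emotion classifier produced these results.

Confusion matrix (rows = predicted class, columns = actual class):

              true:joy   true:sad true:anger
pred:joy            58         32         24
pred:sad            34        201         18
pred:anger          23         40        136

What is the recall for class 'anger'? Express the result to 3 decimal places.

Take TP from the diagonal, FP from the rest of the 'anger' prediction marginal, FN from the rest of the 'anger' actual marginal.
recall = TP/(TP+FN).
anger: TP=136, FN=24+18=42 → 136/178 = 0.7640

0.764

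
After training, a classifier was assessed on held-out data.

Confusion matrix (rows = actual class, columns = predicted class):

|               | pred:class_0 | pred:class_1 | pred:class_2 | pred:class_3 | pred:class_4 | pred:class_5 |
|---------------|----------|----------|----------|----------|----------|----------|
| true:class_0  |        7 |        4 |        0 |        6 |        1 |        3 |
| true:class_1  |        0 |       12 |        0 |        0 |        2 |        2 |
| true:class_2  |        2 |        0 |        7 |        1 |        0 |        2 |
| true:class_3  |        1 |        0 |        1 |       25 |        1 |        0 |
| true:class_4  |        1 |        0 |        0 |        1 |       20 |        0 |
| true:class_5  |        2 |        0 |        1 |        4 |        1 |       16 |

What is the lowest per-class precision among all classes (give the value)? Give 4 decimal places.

Per-class precision (TP/(TP+FP)):
  class_0: TP=7, FP=0+2+1+1+2=6 → 7/13 = 0.53846
  class_1: TP=12, FP=4+0+0+0+0=4 → 12/16 = 0.75000
  class_2: TP=7, FP=0+0+1+0+1=2 → 7/9 = 0.77778
  class_3: TP=25, FP=6+0+1+1+4=12 → 25/37 = 0.67568
  class_4: TP=20, FP=1+2+0+1+1=5 → 20/25 = 0.80000
  class_5: TP=16, FP=3+2+2+0+0=7 → 16/23 = 0.69565
Lowest is class 'class_0' with precision = 0.5385.

0.5385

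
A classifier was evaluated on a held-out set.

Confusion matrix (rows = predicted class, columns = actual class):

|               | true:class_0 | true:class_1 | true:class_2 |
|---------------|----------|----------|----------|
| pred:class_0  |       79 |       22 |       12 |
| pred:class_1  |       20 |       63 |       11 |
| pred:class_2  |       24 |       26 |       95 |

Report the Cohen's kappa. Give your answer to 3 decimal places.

Observed agreement pₒ = trace/N = 237/352 = 0.6733
Expected agreement pₑ = Σ (rowᵢ·colᵢ)/N² = (123·113 + 111·94 + 118·145)/352² = 0.3345
κ = (pₒ − pₑ)/(1 − pₑ) = (0.6733 − 0.3345)/(1 − 0.3345) = 0.509

0.509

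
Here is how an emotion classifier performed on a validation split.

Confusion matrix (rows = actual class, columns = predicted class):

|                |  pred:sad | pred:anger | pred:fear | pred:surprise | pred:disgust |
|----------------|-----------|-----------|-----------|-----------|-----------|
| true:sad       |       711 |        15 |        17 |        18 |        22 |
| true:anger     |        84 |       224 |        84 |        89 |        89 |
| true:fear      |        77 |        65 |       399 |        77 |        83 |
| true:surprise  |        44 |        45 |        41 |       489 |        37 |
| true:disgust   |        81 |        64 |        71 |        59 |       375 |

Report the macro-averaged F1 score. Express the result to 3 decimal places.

0.633

Per-class F1 score (2·TP/(2·TP+FP+FN)):
  sad: TP=711, FP=84+77+44+81=286, FN=15+17+18+22=72 → 1422/1780 = 0.7989
  anger: TP=224, FP=15+65+45+64=189, FN=84+84+89+89=346 → 448/983 = 0.4557
  fear: TP=399, FP=17+84+41+71=213, FN=77+65+77+83=302 → 798/1313 = 0.6078
  surprise: TP=489, FP=18+89+77+59=243, FN=44+45+41+37=167 → 978/1388 = 0.7046
  disgust: TP=375, FP=22+89+83+37=231, FN=81+64+71+59=275 → 750/1256 = 0.5971
Macro-F1 score = mean = (0.7989 + 0.4557 + 0.6078 + 0.7046 + 0.5971) / 5 = 0.633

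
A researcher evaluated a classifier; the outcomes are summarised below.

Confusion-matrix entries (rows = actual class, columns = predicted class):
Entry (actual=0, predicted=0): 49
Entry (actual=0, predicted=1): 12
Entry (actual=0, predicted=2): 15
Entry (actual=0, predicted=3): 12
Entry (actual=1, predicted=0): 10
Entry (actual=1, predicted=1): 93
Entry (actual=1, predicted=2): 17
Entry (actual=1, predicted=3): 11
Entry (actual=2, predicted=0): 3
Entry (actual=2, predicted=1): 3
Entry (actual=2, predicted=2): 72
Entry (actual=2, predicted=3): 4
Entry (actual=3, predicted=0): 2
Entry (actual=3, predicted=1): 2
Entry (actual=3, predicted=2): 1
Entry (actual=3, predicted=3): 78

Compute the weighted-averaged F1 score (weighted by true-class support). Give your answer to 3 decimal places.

0.755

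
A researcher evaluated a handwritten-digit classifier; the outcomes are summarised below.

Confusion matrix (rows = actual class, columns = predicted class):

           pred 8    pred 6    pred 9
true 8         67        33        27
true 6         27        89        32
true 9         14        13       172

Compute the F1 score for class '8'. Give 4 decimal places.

Treat '8' as positive and all other classes as negative.
F1 score = 2·TP/(2·TP+FP+FN).
8: TP=67, FP=27+14=41, FN=33+27=60 → 134/235 = 0.57021

0.5702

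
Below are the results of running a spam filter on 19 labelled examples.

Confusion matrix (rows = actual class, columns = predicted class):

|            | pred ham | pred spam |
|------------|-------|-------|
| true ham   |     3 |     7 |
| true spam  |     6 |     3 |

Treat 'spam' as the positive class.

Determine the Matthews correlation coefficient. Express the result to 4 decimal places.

-0.3667

MCC = (TP·TN − FP·FN) / √((TP+FP)(TP+FN)(TN+FP)(TN+FN))
Numerator = 3·3 − 7·6 = -33
Denominator = √(10·9·10·9) = √8100 = 90.0000
MCC = -33 / 90.0000 = -0.3667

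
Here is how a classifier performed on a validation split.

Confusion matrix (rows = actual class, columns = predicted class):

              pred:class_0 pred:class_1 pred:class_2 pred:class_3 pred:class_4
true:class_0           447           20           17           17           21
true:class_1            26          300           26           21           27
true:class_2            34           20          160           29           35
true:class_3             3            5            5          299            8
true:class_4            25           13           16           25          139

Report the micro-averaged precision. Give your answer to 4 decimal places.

Micro-averaging pools counts across classes: ΣTP=1345, ΣFP=393, ΣFN=393.
Micro-precision = TP/(TP+FP) on pooled counts = 0.7739 (equals overall accuracy in single-label multiclass).

0.7739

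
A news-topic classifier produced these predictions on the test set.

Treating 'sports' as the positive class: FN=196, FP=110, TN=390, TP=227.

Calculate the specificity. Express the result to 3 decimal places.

0.780

Specificity = TN/(TN+FP) = 390/(390+110) = 0.780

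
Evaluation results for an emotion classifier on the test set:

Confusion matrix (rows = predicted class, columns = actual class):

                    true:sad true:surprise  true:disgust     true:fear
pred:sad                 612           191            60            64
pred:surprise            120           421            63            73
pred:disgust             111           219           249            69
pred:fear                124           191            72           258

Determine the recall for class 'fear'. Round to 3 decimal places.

0.556

Treat 'fear' as positive and all other classes as negative.
recall = TP/(TP+FN).
fear: TP=258, FN=64+73+69=206 → 258/464 = 0.5560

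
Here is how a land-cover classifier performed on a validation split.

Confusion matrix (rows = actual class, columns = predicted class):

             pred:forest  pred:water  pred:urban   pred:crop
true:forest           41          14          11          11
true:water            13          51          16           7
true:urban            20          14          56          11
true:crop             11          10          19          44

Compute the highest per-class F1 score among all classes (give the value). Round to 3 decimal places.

Per-class F1 score (2·TP/(2·TP+FP+FN)):
  forest: TP=41, FP=13+20+11=44, FN=14+11+11=36 → 82/162 = 0.5062
  water: TP=51, FP=14+14+10=38, FN=13+16+7=36 → 102/176 = 0.5795
  urban: TP=56, FP=11+16+19=46, FN=20+14+11=45 → 112/203 = 0.5517
  crop: TP=44, FP=11+7+11=29, FN=11+10+19=40 → 88/157 = 0.5605
Highest is class 'water' with F1 score = 0.580.

0.580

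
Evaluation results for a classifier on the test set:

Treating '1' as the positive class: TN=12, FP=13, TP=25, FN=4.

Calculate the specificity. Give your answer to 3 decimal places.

0.480

Specificity = TN/(TN+FP) = 12/(12+13) = 0.480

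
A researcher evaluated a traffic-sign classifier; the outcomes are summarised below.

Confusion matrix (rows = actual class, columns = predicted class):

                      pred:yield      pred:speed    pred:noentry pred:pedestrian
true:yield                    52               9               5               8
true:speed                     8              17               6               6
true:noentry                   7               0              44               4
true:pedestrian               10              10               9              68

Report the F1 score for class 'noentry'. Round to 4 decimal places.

0.7395

Treat 'noentry' as positive and all other classes as negative.
F1 score = 2·TP/(2·TP+FP+FN).
noentry: TP=44, FP=5+6+9=20, FN=7+0+4=11 → 88/119 = 0.73950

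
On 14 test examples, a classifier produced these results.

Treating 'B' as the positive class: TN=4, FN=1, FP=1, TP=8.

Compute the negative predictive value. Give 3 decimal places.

0.800

NPV = TN/(TN+FN) = 4/(4+1) = 0.800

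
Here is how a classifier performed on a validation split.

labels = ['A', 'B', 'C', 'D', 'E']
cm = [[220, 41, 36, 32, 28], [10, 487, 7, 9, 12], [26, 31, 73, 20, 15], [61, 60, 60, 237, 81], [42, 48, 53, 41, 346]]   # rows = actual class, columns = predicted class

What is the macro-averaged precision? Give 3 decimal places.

0.616

Per-class precision (TP/(TP+FP)):
  A: TP=220, FP=10+26+61+42=139 → 220/359 = 0.6128
  B: TP=487, FP=41+31+60+48=180 → 487/667 = 0.7301
  C: TP=73, FP=36+7+60+53=156 → 73/229 = 0.3188
  D: TP=237, FP=32+9+20+41=102 → 237/339 = 0.6991
  E: TP=346, FP=28+12+15+81=136 → 346/482 = 0.7178
Macro-precision = mean = (0.6128 + 0.7301 + 0.3188 + 0.6991 + 0.7178) / 5 = 0.616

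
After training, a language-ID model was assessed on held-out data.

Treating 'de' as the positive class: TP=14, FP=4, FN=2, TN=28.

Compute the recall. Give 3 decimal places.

0.875

Recall = TP/(TP+FN) = 14/(14+2) = 14/16 = 0.875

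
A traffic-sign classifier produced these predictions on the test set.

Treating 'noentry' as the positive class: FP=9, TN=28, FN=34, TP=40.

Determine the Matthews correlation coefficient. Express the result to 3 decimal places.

MCC = (TP·TN − FP·FN) / √((TP+FP)(TP+FN)(TN+FP)(TN+FN))
Numerator = 40·28 − 9·34 = 814
Denominator = √(49·74·37·62) = √8318044 = 2884.1019
MCC = 814 / 2884.1019 = 0.282

0.282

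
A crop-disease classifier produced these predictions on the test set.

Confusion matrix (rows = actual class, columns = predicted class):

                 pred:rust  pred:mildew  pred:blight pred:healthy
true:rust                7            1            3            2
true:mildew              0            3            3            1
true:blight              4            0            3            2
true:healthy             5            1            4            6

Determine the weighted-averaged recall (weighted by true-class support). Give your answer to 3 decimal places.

Per-class recall (TP/(TP+FN)):
  rust: TP=7, FN=1+3+2=6 → 7/13 = 0.5385
  mildew: TP=3, FN=0+3+1=4 → 3/7 = 0.4286
  blight: TP=3, FN=4+0+2=6 → 3/9 = 0.3333
  healthy: TP=6, FN=5+1+4=10 → 6/16 = 0.3750
Weighted-recall = Σ (supportᵢ/N)·recallᵢ with N=45: (13/45)·0.5385 + (7/45)·0.4286 + (9/45)·0.3333 + (16/45)·0.3750 = 0.422

0.422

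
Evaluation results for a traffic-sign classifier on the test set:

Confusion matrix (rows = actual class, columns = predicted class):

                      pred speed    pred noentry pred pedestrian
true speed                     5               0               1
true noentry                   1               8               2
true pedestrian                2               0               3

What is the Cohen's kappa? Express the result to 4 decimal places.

0.5849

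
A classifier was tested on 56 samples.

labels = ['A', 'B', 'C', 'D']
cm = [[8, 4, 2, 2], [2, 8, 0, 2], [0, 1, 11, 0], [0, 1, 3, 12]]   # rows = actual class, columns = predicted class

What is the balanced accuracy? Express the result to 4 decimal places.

0.7083

Balanced accuracy = mean of per-class recall.
  A: recall = 8/16 = 0.50000
  B: recall = 8/12 = 0.66667
  C: recall = 11/12 = 0.91667
  D: recall = 12/16 = 0.75000
Mean = (0.50000 + 0.66667 + 0.91667 + 0.75000) / 4 = 0.7083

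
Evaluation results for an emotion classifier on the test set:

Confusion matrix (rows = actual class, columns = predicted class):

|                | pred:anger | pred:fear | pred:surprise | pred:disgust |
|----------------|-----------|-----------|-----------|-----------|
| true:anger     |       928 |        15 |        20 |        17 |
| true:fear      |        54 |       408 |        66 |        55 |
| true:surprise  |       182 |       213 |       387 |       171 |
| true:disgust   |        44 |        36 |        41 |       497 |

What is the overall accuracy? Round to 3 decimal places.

Accuracy = trace / total = (928+408+387+497=2220) / 3134 = 2220/3134 = 0.708

0.708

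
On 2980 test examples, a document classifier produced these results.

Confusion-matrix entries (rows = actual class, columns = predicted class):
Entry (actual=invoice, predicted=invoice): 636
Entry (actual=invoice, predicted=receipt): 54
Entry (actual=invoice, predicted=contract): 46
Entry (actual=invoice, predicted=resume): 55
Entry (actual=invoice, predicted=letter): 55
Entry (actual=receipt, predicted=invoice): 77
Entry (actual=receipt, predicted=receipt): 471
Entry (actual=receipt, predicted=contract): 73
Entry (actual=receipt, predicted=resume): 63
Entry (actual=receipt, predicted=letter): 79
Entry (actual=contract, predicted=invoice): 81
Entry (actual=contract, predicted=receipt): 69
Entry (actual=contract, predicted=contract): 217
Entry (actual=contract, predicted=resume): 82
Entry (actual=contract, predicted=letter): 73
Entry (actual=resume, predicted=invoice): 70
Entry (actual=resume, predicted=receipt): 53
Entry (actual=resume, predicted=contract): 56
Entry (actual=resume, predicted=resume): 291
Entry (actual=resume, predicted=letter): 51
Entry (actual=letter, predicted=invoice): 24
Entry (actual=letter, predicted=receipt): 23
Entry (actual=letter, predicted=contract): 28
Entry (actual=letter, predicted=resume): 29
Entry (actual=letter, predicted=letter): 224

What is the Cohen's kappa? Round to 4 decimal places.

Observed agreement pₒ = trace/N = 1839/2980 = 0.61711
Expected agreement pₑ = Σ (rowᵢ·colᵢ)/N² = (846·888 + 763·670 + 522·420 + 521·520 + 328·482)/2980² = 0.21516
κ = (pₒ − pₑ)/(1 − pₑ) = (0.61711 − 0.21516)/(1 − 0.21516) = 0.5121

0.5121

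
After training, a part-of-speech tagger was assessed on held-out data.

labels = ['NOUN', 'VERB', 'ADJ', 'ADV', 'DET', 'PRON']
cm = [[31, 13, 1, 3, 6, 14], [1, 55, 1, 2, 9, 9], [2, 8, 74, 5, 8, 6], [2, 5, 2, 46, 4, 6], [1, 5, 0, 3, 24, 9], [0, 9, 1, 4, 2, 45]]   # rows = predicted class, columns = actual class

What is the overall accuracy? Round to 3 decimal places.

0.661

Accuracy = trace / total = (31+55+74+46+24+45=275) / 416 = 275/416 = 0.661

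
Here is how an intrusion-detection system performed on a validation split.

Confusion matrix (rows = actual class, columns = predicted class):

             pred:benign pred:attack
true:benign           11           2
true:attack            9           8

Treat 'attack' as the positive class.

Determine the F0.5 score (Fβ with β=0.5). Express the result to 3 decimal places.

Fβ = (1+β²)·TP / ((1+β²)·TP + β²·FN + FP), with β²=1/4
= 1.25·8 / (1.25·8 + 0.25·9 + 2) = 0.702

0.702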